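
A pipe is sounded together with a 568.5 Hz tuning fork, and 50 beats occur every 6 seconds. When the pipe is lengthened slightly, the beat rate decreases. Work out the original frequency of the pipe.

576.8333 Hz

Beat frequency = 50/6 = 8.3333 Hz.
|f − 568.5| = 8.3333, so the pipe was at either 560.1667 Hz or 576.8333 Hz.
A longer pipe has a lower fundamental; the adjustment lowers the pipe's frequency.
The beat rate fell, so the adjustment moved the pipe toward 568.5 Hz — it must have started above the reference.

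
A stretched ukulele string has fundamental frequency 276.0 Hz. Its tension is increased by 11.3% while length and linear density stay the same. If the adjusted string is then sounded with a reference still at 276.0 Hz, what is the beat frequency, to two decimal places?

For a string, f ∝ √T, so the new frequency is 276.0·√1.113 = 291.1767 Hz.
f_beat = |291.1767 − 276.0| = 15.18 Hz.

15.18 Hz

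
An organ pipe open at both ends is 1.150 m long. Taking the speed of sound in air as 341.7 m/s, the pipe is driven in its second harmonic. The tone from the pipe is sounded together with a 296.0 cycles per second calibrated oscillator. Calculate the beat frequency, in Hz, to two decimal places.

1.13 Hz

Open pipe: f_n = n·v/(2L) = 2·341.7/(2·1.150) = 297.1304 Hz.
f_beat = |297.1304 − 296.0| = 1.13 Hz.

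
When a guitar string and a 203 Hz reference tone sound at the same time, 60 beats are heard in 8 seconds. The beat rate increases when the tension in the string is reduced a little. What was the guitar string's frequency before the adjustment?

195.5 Hz

Beat frequency = 60/8 = 7.5 Hz.
|f − 203| = 7.5, so the guitar string was at either 195.5 Hz or 210.5 Hz.
Lower tension means lower frequency; the adjustment lowers the guitar string's frequency.
The beat rate rose, so the adjustment moved the guitar string further from 203 Hz — it was already below the reference.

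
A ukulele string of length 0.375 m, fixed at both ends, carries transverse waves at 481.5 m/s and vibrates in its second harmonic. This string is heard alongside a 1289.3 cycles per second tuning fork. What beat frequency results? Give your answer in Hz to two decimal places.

5.30 Hz

For a string fixed at both ends, f_n = n·v/(2L) = 2·481.5/(2·0.375) = 1284.0000 Hz.
f_beat = |1284.0000 − 1289.3| = 5.30 Hz.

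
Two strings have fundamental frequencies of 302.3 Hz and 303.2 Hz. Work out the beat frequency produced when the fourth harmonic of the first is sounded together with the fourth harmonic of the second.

Fourth harmonic of the first: 4·302.3 = 1209.2 Hz.
Fourth harmonic of the second: 4·303.2 = 1212.8 Hz.
f_beat = |1209.2 − 1212.8| = 3.6 Hz.

3.6 Hz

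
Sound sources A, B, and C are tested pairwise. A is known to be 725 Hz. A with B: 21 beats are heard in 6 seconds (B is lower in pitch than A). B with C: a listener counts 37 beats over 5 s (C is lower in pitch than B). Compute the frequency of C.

A–B: Beat frequency = 21/6 = 3.5 Hz.
B is below A, so f_B = 725 − 3.5 = 721.5 Hz.
B–C: Beat frequency = 37/5 = 7.4 Hz.
C is below B, so f_C = 721.5 − 7.4 = 714.1 Hz.

714.1 Hz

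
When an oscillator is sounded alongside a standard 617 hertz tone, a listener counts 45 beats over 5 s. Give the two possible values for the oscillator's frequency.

608 Hz or 626 Hz

Beat frequency = 45/5 = 9 Hz.
|f − 617| = 9, so f = 617 ± 9.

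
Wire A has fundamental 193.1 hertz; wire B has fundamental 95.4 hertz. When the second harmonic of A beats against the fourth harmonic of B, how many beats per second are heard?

4.6 Hz

Second harmonic of the first: 2·193.1 = 386.2 Hz.
Fourth harmonic of the second: 4·95.4 = 381.6 Hz.
f_beat = |386.2 − 381.6| = 4.6 Hz.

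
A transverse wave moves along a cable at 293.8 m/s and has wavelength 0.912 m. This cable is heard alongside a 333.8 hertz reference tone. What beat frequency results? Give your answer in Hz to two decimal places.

Source frequency f = v/λ = 293.8/0.912 = 322.1491 Hz.
f_beat = |322.1491 − 333.8| = 11.65 Hz.

11.65 Hz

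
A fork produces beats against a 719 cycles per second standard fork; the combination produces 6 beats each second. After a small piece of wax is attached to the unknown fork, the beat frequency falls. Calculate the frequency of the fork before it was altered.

|f − 719| = 6, so the fork was at either 713 Hz or 725 Hz.
Loading a fork with wax lowers its frequency; the adjustment lowers the fork's frequency.
The beat rate fell, so the adjustment moved the fork toward 719 Hz — it must have started above the reference.

725 Hz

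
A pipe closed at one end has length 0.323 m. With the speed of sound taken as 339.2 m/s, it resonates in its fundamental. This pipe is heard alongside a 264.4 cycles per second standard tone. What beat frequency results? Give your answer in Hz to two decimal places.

Closed pipe (odd harmonics): f_n = n·v/(4L) = 1·339.2/(4·0.323) = 262.5387 Hz.
f_beat = |262.5387 − 264.4| = 1.86 Hz.

1.86 Hz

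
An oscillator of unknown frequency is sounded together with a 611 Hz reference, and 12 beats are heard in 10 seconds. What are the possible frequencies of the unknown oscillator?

Beat frequency = 12/10 = 1.2 Hz.
|f − 611| = 1.2, so f = 611 ± 1.2.

609.8 Hz or 612.2 Hz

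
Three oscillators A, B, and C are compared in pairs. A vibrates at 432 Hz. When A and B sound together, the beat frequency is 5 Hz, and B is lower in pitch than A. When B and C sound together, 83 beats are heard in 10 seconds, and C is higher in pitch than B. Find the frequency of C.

435.3 Hz

B is below A, so f_B = 432 − 5 = 427 Hz.
B–C: Beat frequency = 83/10 = 8.3 Hz.
C is above B, so f_C = 427 + 8.3 = 435.3 Hz.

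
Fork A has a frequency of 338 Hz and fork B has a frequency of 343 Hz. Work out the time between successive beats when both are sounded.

f_beat = |338 − 343| = 5 Hz.
Beat period T = 1 / f_beat = 1 / 5 s.

0.200 s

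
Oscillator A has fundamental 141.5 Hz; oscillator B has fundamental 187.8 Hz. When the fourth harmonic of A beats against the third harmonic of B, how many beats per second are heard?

Fourth harmonic of the first: 4·141.5 = 566.0 Hz.
Third harmonic of the second: 3·187.8 = 563.4 Hz.
f_beat = |566.0 − 563.4| = 2.6 Hz.

2.6 Hz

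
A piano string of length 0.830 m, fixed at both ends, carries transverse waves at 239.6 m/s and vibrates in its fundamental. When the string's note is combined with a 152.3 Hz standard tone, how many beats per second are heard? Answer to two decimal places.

7.96 Hz

For a string fixed at both ends, f_n = n·v/(2L) = 1·239.6/(2·0.830) = 144.3373 Hz.
f_beat = |144.3373 − 152.3| = 7.96 Hz.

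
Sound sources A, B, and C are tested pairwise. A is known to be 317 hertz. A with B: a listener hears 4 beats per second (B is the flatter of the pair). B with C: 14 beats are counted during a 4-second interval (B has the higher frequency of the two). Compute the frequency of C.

B is below A, so f_B = 317 − 4 = 313 Hz.
B–C: Beat frequency = 14/4 = 3.5 Hz.
C is below B, so f_C = 313 − 3.5 = 309.5 Hz.

309.5 Hz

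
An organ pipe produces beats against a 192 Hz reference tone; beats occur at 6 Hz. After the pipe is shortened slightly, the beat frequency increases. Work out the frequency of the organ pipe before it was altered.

|f − 192| = 6, so the organ pipe was at either 186 Hz or 198 Hz.
A shorter pipe has a higher fundamental; the adjustment raises the organ pipe's frequency.
The beat rate rose, so the adjustment moved the organ pipe further from 192 Hz — it was already above the reference.

198 Hz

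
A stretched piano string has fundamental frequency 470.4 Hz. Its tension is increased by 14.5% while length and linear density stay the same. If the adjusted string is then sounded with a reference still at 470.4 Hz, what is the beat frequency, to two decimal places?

32.95 Hz

For a string, f ∝ √T, so the new frequency is 470.4·√1.145 = 503.3500 Hz.
f_beat = |503.3500 − 470.4| = 32.95 Hz.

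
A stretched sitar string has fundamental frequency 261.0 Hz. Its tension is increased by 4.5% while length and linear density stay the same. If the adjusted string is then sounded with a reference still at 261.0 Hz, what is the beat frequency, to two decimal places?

5.81 Hz

For a string, f ∝ √T, so the new frequency is 261.0·√1.045 = 266.8079 Hz.
f_beat = |266.8079 − 261.0| = 5.81 Hz.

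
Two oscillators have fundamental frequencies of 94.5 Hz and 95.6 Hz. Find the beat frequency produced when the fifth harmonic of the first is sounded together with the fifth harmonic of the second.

Fifth harmonic of the first: 5·94.5 = 472.5 Hz.
Fifth harmonic of the second: 5·95.6 = 478.0 Hz.
f_beat = |472.5 − 478.0| = 5.5 Hz.

5.5 Hz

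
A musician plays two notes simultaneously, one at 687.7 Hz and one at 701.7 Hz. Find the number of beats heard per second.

14 Hz

The beat frequency equals the magnitude of the frequency difference.
|687.7 − 701.7| = 14 Hz.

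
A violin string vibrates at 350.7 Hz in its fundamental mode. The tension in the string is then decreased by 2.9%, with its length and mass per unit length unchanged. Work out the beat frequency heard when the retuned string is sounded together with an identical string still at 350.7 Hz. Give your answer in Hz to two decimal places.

For a string, f ∝ √T, so the new frequency is 350.7·√0.971 = 345.5774 Hz.
f_beat = |345.5774 − 350.7| = 5.12 Hz.

5.12 Hz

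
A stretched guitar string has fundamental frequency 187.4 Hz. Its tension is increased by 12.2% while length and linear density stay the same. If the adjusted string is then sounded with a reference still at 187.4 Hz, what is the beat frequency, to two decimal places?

For a string, f ∝ √T, so the new frequency is 187.4·√1.122 = 198.5025 Hz.
f_beat = |198.5025 − 187.4| = 11.10 Hz.

11.10 Hz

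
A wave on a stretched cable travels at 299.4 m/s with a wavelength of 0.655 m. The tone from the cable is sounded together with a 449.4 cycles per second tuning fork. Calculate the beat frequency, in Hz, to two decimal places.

7.70 Hz

Source frequency f = v/λ = 299.4/0.655 = 457.0992 Hz.
f_beat = |457.0992 − 449.4| = 7.70 Hz.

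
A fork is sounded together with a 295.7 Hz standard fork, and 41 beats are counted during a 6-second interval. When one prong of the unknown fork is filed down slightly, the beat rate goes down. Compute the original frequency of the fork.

288.8667 Hz

Beat frequency = 41/6 = 6.8333 Hz.
|f − 295.7| = 6.8333, so the fork was at either 288.8667 Hz or 302.5333 Hz.
Filing a prong removes mass and raises the fork's frequency; the adjustment raises the fork's frequency.
The beat rate fell, so the adjustment moved the fork toward 295.7 Hz — it must have started below the reference.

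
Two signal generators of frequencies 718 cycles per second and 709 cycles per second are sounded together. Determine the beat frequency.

9 Hz

f_beat = |f₁ − f₂|.
|718 − 709| = 9 Hz.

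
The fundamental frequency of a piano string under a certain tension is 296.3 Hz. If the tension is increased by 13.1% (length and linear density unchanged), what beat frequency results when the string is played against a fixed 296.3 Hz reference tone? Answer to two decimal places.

For a string, f ∝ √T, so the new frequency is 296.3·√1.131 = 315.1106 Hz.
f_beat = |315.1106 − 296.3| = 18.81 Hz.

18.81 Hz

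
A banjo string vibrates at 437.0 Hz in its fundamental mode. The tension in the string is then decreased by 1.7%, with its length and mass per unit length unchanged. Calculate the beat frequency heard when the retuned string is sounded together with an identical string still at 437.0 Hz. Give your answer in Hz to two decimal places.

For a string, f ∝ √T, so the new frequency is 437.0·√0.983 = 433.2696 Hz.
f_beat = |433.2696 − 437.0| = 3.73 Hz.

3.73 Hz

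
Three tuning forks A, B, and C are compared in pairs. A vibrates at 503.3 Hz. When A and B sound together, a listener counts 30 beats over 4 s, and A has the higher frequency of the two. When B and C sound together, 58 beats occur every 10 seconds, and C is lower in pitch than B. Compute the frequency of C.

A–B: Beat frequency = 30/4 = 7.5 Hz.
B is below A, so f_B = 503.3 − 7.5 = 495.8 Hz.
B–C: Beat frequency = 58/10 = 5.8 Hz.
C is below B, so f_C = 495.8 − 5.8 = 490 Hz.

490 Hz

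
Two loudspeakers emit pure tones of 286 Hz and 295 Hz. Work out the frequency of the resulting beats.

9 Hz

The beat frequency equals the magnitude of the frequency difference.
|286 − 295| = 9 Hz.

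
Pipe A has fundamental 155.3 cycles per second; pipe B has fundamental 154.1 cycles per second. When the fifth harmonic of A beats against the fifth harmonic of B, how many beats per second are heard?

6.0 Hz

Fifth harmonic of the first: 5·155.3 = 776.5 Hz.
Fifth harmonic of the second: 5·154.1 = 770.5 Hz.
f_beat = |776.5 − 770.5| = 6.0 Hz.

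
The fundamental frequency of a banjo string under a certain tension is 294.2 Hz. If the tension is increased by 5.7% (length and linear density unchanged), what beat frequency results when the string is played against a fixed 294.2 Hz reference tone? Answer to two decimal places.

For a string, f ∝ √T, so the new frequency is 294.2·√1.057 = 302.4685 Hz.
f_beat = |302.4685 − 294.2| = 8.27 Hz.

8.27 Hz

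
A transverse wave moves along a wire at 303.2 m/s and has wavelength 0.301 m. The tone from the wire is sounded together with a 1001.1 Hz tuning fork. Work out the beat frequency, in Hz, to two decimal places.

Source frequency f = v/λ = 303.2/0.301 = 1007.3090 Hz.
f_beat = |1007.3090 − 1001.1| = 6.21 Hz.

6.21 Hz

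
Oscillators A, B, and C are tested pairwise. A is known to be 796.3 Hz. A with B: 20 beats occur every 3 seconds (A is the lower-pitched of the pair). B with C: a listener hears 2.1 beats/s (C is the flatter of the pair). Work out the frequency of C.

A–B: Beat frequency = 20/3 = 6.6667 Hz.
B is above A, so f_B = 796.3 + 6.6667 = 802.9667 Hz.
C is below B, so f_C = 802.9667 − 2.1 = 800.8667 Hz.

800.8667 Hz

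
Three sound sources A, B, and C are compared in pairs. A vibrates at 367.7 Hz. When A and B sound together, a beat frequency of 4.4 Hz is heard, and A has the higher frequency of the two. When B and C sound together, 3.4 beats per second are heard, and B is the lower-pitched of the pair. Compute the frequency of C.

B is below A, so f_B = 367.7 − 4.4 = 363.3 Hz.
C is above B, so f_C = 363.3 + 3.4 = 366.7 Hz.

366.7 Hz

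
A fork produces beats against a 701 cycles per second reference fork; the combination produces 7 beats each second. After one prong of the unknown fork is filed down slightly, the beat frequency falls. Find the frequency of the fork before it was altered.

|f − 701| = 7, so the fork was at either 694 Hz or 708 Hz.
Filing a prong removes mass and raises the fork's frequency; the adjustment raises the fork's frequency.
The beat rate fell, so the adjustment moved the fork toward 701 Hz — it must have started below the reference.

694 Hz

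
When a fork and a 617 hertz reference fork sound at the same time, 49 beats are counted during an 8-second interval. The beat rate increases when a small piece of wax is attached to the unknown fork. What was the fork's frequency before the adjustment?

Beat frequency = 49/8 = 6.125 Hz.
|f − 617| = 6.125, so the fork was at either 610.875 Hz or 623.125 Hz.
Loading a fork with wax lowers its frequency; the adjustment lowers the fork's frequency.
The beat rate rose, so the adjustment moved the fork further from 617 Hz — it was already below the reference.

610.875 Hz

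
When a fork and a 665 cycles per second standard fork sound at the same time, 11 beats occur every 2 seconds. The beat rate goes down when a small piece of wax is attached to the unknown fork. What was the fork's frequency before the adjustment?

670.5 Hz

Beat frequency = 11/2 = 5.5 Hz.
|f − 665| = 5.5, so the fork was at either 659.5 Hz or 670.5 Hz.
Loading a fork with wax lowers its frequency; the adjustment lowers the fork's frequency.
The beat rate fell, so the adjustment moved the fork toward 665 Hz — it must have started above the reference.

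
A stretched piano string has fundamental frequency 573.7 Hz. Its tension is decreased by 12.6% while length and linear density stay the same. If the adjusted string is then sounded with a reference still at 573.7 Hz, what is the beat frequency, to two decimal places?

For a string, f ∝ √T, so the new frequency is 573.7·√0.874 = 536.3405 Hz.
f_beat = |536.3405 − 573.7| = 37.36 Hz.

37.36 Hz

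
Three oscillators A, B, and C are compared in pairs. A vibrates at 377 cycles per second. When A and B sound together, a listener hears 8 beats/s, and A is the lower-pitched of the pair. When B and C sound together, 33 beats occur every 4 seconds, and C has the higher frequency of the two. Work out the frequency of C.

393.25 Hz

B is above A, so f_B = 377 + 8 = 385 Hz.
B–C: Beat frequency = 33/4 = 8.25 Hz.
C is above B, so f_C = 385 + 8.25 = 393.25 Hz.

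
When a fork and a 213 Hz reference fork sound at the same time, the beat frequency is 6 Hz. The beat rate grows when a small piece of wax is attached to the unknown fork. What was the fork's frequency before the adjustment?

207 Hz

|f − 213| = 6, so the fork was at either 207 Hz or 219 Hz.
Loading a fork with wax lowers its frequency; the adjustment lowers the fork's frequency.
The beat rate rose, so the adjustment moved the fork further from 213 Hz — it was already below the reference.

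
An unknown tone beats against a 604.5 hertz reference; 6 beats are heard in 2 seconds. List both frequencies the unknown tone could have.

601.5 Hz or 607.5 Hz

Beat frequency = 6/2 = 3 Hz.
|f − 604.5| = 3, so f = 604.5 ± 3.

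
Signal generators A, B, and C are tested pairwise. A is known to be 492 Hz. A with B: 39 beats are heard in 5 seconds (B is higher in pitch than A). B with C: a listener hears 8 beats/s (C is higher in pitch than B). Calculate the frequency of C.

A–B: Beat frequency = 39/5 = 7.8 Hz.
B is above A, so f_B = 492 + 7.8 = 499.8 Hz.
C is above B, so f_C = 499.8 + 8 = 507.8 Hz.

507.8 Hz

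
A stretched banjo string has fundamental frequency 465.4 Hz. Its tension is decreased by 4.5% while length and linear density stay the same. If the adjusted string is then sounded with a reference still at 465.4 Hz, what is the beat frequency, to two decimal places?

10.59 Hz

For a string, f ∝ √T, so the new frequency is 465.4·√0.955 = 454.8080 Hz.
f_beat = |454.8080 − 465.4| = 10.59 Hz.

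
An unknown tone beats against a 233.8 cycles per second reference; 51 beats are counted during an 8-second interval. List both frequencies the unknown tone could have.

Beat frequency = 51/8 = 6.375 Hz.
|f − 233.8| = 6.375, so f = 233.8 ± 6.375.

227.425 Hz or 240.175 Hz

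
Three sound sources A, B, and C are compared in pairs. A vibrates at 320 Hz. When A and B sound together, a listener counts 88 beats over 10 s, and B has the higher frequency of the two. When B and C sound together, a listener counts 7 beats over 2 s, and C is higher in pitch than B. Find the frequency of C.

A–B: Beat frequency = 88/10 = 8.8 Hz.
B is above A, so f_B = 320 + 8.8 = 328.8 Hz.
B–C: Beat frequency = 7/2 = 3.5 Hz.
C is above B, so f_C = 328.8 + 3.5 = 332.3 Hz.

332.3 Hz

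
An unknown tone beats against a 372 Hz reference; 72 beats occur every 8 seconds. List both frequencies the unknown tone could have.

363 Hz or 381 Hz

Beat frequency = 72/8 = 9 Hz.
|f − 372| = 9, so f = 372 ± 9.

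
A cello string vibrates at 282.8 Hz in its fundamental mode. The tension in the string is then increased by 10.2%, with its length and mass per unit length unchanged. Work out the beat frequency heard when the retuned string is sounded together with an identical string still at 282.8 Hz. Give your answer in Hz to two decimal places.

For a string, f ∝ √T, so the new frequency is 282.8·√1.102 = 296.8727 Hz.
f_beat = |296.8727 − 282.8| = 14.07 Hz.

14.07 Hz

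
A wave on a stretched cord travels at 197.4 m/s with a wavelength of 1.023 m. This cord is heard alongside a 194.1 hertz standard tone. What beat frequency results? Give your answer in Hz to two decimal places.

Source frequency f = v/λ = 197.4/1.023 = 192.9619 Hz.
f_beat = |192.9619 − 194.1| = 1.14 Hz.

1.14 Hz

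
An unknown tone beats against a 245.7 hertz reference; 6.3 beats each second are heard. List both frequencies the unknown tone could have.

|f − 245.7| = 6.3, so f = 245.7 ± 6.3.

239.4 Hz or 252 Hz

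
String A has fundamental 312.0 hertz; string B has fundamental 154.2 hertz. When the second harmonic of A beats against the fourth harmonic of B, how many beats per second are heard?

7.2 Hz

Second harmonic of the first: 2·312.0 = 624.0 Hz.
Fourth harmonic of the second: 4·154.2 = 616.8 Hz.
f_beat = |624.0 − 616.8| = 7.2 Hz.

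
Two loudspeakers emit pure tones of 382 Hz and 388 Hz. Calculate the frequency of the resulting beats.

The beat frequency equals the magnitude of the frequency difference.
|382 − 388| = 6 Hz.

6 Hz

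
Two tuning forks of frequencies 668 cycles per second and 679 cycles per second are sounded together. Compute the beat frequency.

11 Hz

f_beat = |f₁ − f₂|.
|668 − 679| = 11 Hz.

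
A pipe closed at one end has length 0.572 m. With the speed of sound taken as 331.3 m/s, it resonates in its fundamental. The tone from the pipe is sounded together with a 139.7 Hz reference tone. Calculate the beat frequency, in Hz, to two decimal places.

5.10 Hz

Closed pipe (odd harmonics): f_n = n·v/(4L) = 1·331.3/(4·0.572) = 144.7990 Hz.
f_beat = |144.7990 − 139.7| = 5.10 Hz.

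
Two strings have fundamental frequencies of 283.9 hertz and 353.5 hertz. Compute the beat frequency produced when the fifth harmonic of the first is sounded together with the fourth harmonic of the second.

5.5 Hz

Fifth harmonic of the first: 5·283.9 = 1419.5 Hz.
Fourth harmonic of the second: 4·353.5 = 1414.0 Hz.
f_beat = |1419.5 − 1414.0| = 5.5 Hz.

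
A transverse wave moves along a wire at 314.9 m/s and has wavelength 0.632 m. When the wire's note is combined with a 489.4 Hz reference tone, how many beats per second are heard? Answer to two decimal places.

8.86 Hz

Source frequency f = v/λ = 314.9/0.632 = 498.2595 Hz.
f_beat = |498.2595 − 489.4| = 8.86 Hz.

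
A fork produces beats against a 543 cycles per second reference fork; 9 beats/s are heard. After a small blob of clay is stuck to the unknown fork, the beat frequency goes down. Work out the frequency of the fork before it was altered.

|f − 543| = 9, so the fork was at either 534 Hz or 552 Hz.
Adding mass to a fork lowers its frequency; the adjustment lowers the fork's frequency.
The beat rate fell, so the adjustment moved the fork toward 543 Hz — it must have started above the reference.

552 Hz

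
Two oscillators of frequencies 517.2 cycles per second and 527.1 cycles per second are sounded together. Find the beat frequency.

f_beat = |f₁ − f₂|.
|517.2 − 527.1| = 9.9 Hz.

9.9 Hz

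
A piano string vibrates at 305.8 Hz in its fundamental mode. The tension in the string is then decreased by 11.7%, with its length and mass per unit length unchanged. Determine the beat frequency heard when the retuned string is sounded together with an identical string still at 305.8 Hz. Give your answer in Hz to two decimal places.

For a string, f ∝ √T, so the new frequency is 305.8·√0.883 = 287.3544 Hz.
f_beat = |287.3544 − 305.8| = 18.45 Hz.

18.45 Hz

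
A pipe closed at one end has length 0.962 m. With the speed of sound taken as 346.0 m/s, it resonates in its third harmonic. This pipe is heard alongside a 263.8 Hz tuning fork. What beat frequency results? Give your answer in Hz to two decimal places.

5.95 Hz

Closed pipe (odd harmonics): f_n = n·v/(4L) = 3·346.0/(4·0.962) = 269.7505 Hz.
f_beat = |269.7505 − 263.8| = 5.95 Hz.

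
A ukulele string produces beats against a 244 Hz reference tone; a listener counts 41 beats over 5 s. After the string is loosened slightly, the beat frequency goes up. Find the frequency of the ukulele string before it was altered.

Beat frequency = 41/5 = 8.2 Hz.
|f − 244| = 8.2, so the ukulele string was at either 235.8 Hz or 252.2 Hz.
Reducing tension lowers a string's frequency; the adjustment lowers the ukulele string's frequency.
The beat rate rose, so the adjustment moved the ukulele string further from 244 Hz — it was already below the reference.

235.8 Hz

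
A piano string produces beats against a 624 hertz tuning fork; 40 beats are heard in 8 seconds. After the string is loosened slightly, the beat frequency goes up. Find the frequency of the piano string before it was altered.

Beat frequency = 40/8 = 5 Hz.
|f − 624| = 5, so the piano string was at either 619 Hz or 629 Hz.
Reducing tension lowers a string's frequency; the adjustment lowers the piano string's frequency.
The beat rate rose, so the adjustment moved the piano string further from 624 Hz — it was already below the reference.

619 Hz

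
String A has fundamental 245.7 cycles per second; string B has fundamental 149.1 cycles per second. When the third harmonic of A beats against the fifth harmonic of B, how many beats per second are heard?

Third harmonic of the first: 3·245.7 = 737.1 Hz.
Fifth harmonic of the second: 5·149.1 = 745.5 Hz.
f_beat = |737.1 − 745.5| = 8.4 Hz.

8.4 Hz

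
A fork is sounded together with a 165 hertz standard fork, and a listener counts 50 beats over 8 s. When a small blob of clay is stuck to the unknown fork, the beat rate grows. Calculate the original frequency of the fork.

158.75 Hz

Beat frequency = 50/8 = 6.25 Hz.
|f − 165| = 6.25, so the fork was at either 158.75 Hz or 171.25 Hz.
Adding mass to a fork lowers its frequency; the adjustment lowers the fork's frequency.
The beat rate rose, so the adjustment moved the fork further from 165 Hz — it was already below the reference.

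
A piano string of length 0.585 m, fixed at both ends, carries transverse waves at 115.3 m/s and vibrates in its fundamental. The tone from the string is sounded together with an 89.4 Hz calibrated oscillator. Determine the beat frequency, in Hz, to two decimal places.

9.15 Hz

For a string fixed at both ends, f_n = n·v/(2L) = 1·115.3/(2·0.585) = 98.5470 Hz.
f_beat = |98.5470 − 89.4| = 9.15 Hz.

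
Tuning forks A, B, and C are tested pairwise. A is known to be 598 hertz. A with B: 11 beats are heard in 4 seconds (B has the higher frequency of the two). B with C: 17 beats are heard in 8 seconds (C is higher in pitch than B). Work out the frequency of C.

602.875 Hz

A–B: Beat frequency = 11/4 = 2.75 Hz.
B is above A, so f_B = 598 + 2.75 = 600.75 Hz.
B–C: Beat frequency = 17/8 = 2.125 Hz.
C is above B, so f_C = 600.75 + 2.125 = 602.875 Hz.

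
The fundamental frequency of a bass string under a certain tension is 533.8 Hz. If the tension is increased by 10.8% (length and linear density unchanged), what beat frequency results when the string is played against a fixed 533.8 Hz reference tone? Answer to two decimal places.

28.09 Hz

For a string, f ∝ √T, so the new frequency is 533.8·√1.108 = 561.8863 Hz.
f_beat = |561.8863 − 533.8| = 28.09 Hz.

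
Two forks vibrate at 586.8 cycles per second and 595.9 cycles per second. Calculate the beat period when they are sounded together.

f_beat = |586.8 − 595.9| = 9.1 Hz.
Beat period T = 1 / f_beat = 1 / 9.1 s.

0.110 s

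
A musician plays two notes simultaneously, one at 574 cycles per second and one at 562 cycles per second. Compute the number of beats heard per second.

Beats arise from superposition of two nearby frequencies; the beat rate is |f₁ − f₂|.
|574 − 562| = 12 Hz.

12 Hz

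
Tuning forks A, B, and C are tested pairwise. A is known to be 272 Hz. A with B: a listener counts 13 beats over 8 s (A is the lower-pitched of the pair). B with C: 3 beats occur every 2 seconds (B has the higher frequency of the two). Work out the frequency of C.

272.125 Hz

A–B: Beat frequency = 13/8 = 1.625 Hz.
B is above A, so f_B = 272 + 1.625 = 273.625 Hz.
B–C: Beat frequency = 3/2 = 1.5 Hz.
C is below B, so f_C = 273.625 − 1.5 = 272.125 Hz.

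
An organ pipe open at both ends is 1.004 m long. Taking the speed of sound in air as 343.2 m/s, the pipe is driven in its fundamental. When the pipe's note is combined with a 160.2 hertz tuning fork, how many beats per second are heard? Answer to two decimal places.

10.72 Hz

Open pipe: f_n = n·v/(2L) = 1·343.2/(2·1.004) = 170.9163 Hz.
f_beat = |170.9163 − 160.2| = 10.72 Hz.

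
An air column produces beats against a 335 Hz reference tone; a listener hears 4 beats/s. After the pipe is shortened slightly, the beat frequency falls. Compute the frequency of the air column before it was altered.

|f − 335| = 4, so the air column was at either 331 Hz or 339 Hz.
A shorter pipe has a higher fundamental; the adjustment raises the air column's frequency.
The beat rate fell, so the adjustment moved the air column toward 335 Hz — it must have started below the reference.

331 Hz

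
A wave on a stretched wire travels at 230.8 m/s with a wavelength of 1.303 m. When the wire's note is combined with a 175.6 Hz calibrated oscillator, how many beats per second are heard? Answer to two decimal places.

1.53 Hz

Source frequency f = v/λ = 230.8/1.303 = 177.1297 Hz.
f_beat = |177.1297 − 175.6| = 1.53 Hz.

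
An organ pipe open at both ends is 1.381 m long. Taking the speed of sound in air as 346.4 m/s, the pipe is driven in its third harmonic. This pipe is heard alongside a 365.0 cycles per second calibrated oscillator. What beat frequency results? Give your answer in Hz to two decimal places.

11.25 Hz

Open pipe: f_n = n·v/(2L) = 3·346.4/(2·1.381) = 376.2491 Hz.
f_beat = |376.2491 − 365.0| = 11.25 Hz.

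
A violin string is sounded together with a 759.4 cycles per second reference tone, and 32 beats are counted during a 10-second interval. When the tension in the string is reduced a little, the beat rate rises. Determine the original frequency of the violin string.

Beat frequency = 32/10 = 3.2 Hz.
|f − 759.4| = 3.2, so the violin string was at either 756.2 Hz or 762.6 Hz.
Lower tension means lower frequency; the adjustment lowers the violin string's frequency.
The beat rate rose, so the adjustment moved the violin string further from 759.4 Hz — it was already below the reference.

756.2 Hz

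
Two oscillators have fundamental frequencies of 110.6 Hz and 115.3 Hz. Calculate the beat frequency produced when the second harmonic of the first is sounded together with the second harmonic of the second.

Second harmonic of the first: 2·110.6 = 221.2 Hz.
Second harmonic of the second: 2·115.3 = 230.6 Hz.
f_beat = |221.2 − 230.6| = 9.4 Hz.

9.4 Hz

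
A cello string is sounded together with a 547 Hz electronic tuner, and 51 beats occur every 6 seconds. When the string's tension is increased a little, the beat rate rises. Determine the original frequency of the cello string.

Beat frequency = 51/6 = 8.5 Hz.
|f − 547| = 8.5, so the cello string was at either 538.5 Hz or 555.5 Hz.
Higher tension means higher frequency; the adjustment raises the cello string's frequency.
The beat rate rose, so the adjustment moved the cello string further from 547 Hz — it was already above the reference.

555.5 Hz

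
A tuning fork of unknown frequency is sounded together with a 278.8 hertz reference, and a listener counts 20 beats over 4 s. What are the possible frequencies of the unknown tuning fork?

Beat frequency = 20/4 = 5 Hz.
|f − 278.8| = 5, so f = 278.8 ± 5.

273.8 Hz or 283.8 Hz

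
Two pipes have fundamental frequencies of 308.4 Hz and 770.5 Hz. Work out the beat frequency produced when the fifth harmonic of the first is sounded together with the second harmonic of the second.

1.0 Hz

Fifth harmonic of the first: 5·308.4 = 1542.0 Hz.
Second harmonic of the second: 2·770.5 = 1541.0 Hz.
f_beat = |1542.0 − 1541.0| = 1.0 Hz.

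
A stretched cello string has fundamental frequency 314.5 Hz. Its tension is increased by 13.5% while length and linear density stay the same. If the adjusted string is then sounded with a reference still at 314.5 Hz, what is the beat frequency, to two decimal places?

For a string, f ∝ √T, so the new frequency is 314.5·√1.135 = 335.0569 Hz.
f_beat = |335.0569 − 314.5| = 20.56 Hz.

20.56 Hz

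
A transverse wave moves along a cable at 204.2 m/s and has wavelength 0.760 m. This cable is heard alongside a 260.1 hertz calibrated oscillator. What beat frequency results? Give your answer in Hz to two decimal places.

8.58 Hz

Source frequency f = v/λ = 204.2/0.760 = 268.6842 Hz.
f_beat = |268.6842 − 260.1| = 8.58 Hz.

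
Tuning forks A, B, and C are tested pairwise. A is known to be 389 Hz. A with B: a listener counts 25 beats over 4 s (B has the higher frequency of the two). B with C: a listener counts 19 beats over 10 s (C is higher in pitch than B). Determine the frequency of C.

397.15 Hz

A–B: Beat frequency = 25/4 = 6.25 Hz.
B is above A, so f_B = 389 + 6.25 = 395.25 Hz.
B–C: Beat frequency = 19/10 = 1.9 Hz.
C is above B, so f_C = 395.25 + 1.9 = 397.15 Hz.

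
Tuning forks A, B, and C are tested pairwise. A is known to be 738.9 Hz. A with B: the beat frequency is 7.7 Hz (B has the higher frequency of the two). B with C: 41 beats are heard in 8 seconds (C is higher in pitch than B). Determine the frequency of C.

B is above A, so f_B = 738.9 + 7.7 = 746.6 Hz.
B–C: Beat frequency = 41/8 = 5.125 Hz.
C is above B, so f_C = 746.6 + 5.125 = 751.725 Hz.

751.725 Hz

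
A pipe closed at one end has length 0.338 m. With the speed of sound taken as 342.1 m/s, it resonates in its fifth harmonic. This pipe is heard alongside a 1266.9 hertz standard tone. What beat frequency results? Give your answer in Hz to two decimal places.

Closed pipe (odd harmonics): f_n = n·v/(4L) = 5·342.1/(4·0.338) = 1265.1627 Hz.
f_beat = |1265.1627 − 1266.9| = 1.74 Hz.

1.74 Hz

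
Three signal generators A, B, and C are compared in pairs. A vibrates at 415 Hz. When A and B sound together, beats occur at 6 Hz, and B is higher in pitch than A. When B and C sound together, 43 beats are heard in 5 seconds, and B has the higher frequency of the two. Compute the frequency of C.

412.4 Hz

B is above A, so f_B = 415 + 6 = 421 Hz.
B–C: Beat frequency = 43/5 = 8.6 Hz.
C is below B, so f_C = 421 − 8.6 = 412.4 Hz.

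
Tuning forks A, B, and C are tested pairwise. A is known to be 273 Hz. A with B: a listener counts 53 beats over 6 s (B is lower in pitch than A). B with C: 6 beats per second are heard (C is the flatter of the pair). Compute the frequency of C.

258.1667 Hz

A–B: Beat frequency = 53/6 = 8.8333 Hz.
B is below A, so f_B = 273 − 8.8333 = 264.1667 Hz.
C is below B, so f_C = 264.1667 − 6 = 258.1667 Hz.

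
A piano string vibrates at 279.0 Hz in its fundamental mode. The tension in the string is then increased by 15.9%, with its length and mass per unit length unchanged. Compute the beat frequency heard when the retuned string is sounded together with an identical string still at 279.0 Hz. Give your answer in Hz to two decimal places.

21.36 Hz

For a string, f ∝ √T, so the new frequency is 279.0·√1.159 = 300.3626 Hz.
f_beat = |300.3626 − 279.0| = 21.36 Hz.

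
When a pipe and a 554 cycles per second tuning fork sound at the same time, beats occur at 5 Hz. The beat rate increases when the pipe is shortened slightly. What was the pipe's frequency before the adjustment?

559 Hz

|f − 554| = 5, so the pipe was at either 549 Hz or 559 Hz.
A shorter pipe has a higher fundamental; the adjustment raises the pipe's frequency.
The beat rate rose, so the adjustment moved the pipe further from 554 Hz — it was already above the reference.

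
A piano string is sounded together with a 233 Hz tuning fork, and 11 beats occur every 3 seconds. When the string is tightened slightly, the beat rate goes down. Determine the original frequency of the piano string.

Beat frequency = 11/3 = 3.6667 Hz.
|f − 233| = 3.6667, so the piano string was at either 229.3333 Hz or 236.6667 Hz.
Increasing tension raises a string's frequency; the adjustment raises the piano string's frequency.
The beat rate fell, so the adjustment moved the piano string toward 233 Hz — it must have started below the reference.

229.3333 Hz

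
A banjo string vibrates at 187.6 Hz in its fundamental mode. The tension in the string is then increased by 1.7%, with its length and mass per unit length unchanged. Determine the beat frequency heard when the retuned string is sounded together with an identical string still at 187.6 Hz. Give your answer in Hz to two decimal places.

For a string, f ∝ √T, so the new frequency is 187.6·√1.017 = 189.1879 Hz.
f_beat = |189.1879 − 187.6| = 1.59 Hz.

1.59 Hz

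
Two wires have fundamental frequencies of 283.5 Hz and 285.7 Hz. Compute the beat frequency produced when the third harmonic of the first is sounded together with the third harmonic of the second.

6.6 Hz

Third harmonic of the first: 3·283.5 = 850.5 Hz.
Third harmonic of the second: 3·285.7 = 857.1 Hz.
f_beat = |850.5 − 857.1| = 6.6 Hz.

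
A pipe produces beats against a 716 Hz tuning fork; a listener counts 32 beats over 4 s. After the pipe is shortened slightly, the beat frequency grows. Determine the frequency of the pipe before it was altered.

Beat frequency = 32/4 = 8 Hz.
|f − 716| = 8, so the pipe was at either 708 Hz or 724 Hz.
A shorter pipe has a higher fundamental; the adjustment raises the pipe's frequency.
The beat rate rose, so the adjustment moved the pipe further from 716 Hz — it was already above the reference.

724 Hz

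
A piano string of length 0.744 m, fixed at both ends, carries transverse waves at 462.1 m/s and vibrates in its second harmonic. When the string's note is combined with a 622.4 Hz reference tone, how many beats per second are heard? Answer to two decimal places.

1.30 Hz

For a string fixed at both ends, f_n = n·v/(2L) = 2·462.1/(2·0.744) = 621.1022 Hz.
f_beat = |621.1022 − 622.4| = 1.30 Hz.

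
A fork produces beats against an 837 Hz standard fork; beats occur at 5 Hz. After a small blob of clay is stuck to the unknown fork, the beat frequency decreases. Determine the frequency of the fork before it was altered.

842 Hz

|f − 837| = 5, so the fork was at either 832 Hz or 842 Hz.
Adding mass to a fork lowers its frequency; the adjustment lowers the fork's frequency.
The beat rate fell, so the adjustment moved the fork toward 837 Hz — it must have started above the reference.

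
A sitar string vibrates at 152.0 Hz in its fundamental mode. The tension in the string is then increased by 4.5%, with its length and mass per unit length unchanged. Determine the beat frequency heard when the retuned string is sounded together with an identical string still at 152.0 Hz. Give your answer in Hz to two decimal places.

3.38 Hz

For a string, f ∝ √T, so the new frequency is 152.0·√1.045 = 155.3824 Hz.
f_beat = |155.3824 − 152.0| = 3.38 Hz.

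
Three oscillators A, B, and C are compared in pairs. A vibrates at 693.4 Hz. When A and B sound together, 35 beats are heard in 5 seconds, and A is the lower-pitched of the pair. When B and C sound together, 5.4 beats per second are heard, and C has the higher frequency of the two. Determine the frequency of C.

A–B: Beat frequency = 35/5 = 7 Hz.
B is above A, so f_B = 693.4 + 7 = 700.4 Hz.
C is above B, so f_C = 700.4 + 5.4 = 705.8 Hz.

705.8 Hz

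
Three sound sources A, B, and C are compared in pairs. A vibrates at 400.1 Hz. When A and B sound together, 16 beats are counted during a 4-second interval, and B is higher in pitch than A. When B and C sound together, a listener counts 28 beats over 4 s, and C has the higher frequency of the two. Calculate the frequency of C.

411.1 Hz

A–B: Beat frequency = 16/4 = 4 Hz.
B is above A, so f_B = 400.1 + 4 = 404.1 Hz.
B–C: Beat frequency = 28/4 = 7 Hz.
C is above B, so f_C = 404.1 + 7 = 411.1 Hz.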